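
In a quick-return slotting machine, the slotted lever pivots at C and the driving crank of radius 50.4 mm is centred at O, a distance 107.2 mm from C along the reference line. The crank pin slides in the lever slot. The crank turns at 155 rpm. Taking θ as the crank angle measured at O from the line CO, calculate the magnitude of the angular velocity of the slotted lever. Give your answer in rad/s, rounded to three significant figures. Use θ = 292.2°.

4.11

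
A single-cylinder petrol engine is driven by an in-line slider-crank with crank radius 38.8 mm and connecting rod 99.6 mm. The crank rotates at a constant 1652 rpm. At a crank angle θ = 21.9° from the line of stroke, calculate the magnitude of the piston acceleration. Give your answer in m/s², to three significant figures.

ω = 2π·1652/60 = 173 rad/s
x(θ) = r cosθ + √(L² − r² sin²θ); with ω constant, a = ω²·d²x/dθ².
d²x/dθ² = −r cosθ − r²(cos2θ)/√u − r⁴ sin²2θ/(4u^{3/2}),  u = L² − r² sin²θ = 0.00971072 m².
Substituting r = 0.0388 m, L = 0.0996 m, θ = 21.9°: d²x/dθ² = -0.04731 m.
a = ω²·d²x/dθ² = (173)²·(-0.04731) = -1415.9 m/s²;  |a| = 1415.9 m/s².

1420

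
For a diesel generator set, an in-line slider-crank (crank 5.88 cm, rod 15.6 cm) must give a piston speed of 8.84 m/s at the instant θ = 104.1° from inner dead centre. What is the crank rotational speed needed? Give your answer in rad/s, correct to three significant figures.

For an in-line slider-crank, |v_piston| = rω|sinθ|·[1 + r cosθ/√(L² − r² sin²θ)].
With r = 0.0588 m, L = 0.156 m, θ = 104.1°: the bracketed kinematic factor |dx/dθ| = 0.051402 m.
ω = v/|dx/dθ| = 8.84/0.051402 = 171.98 rad/s.

172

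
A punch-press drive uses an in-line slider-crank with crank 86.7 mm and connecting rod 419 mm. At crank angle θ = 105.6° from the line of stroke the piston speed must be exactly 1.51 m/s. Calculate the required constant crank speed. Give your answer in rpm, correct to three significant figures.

183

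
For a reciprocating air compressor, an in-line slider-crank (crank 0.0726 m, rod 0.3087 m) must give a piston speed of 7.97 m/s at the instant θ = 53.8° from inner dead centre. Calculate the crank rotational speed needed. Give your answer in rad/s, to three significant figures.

119

For an in-line slider-crank, |v_piston| = rω|sinθ|·[1 + r cosθ/√(L² − r² sin²θ)].
With r = 0.0726 m, L = 0.3087 m, θ = 53.8°: the bracketed kinematic factor |dx/dθ| = 0.066873 m.
ω = v/|dx/dθ| = 7.97/0.066873 = 119.18 rad/s.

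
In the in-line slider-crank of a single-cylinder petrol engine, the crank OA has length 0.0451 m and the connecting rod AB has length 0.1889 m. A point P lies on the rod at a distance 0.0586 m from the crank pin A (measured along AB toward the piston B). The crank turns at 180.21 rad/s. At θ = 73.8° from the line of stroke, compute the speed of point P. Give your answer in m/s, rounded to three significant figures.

8.12

ω = 180.2 rad/s.  Crank-pin speed |V_A| = rω = 8.1275 m/s, perpendicular to OA.
Rod angle: sinφ = −(r/L) sinθ ⇒ φ = -13.254°; ω_rod = −rω cosθ/√(L²−r²sin²θ) = -12.332 rad/s.
V_P = V_A + ω_rod × AP, with AP = 0.0586 m along the rod.
Components: V_Px = −rω sinθ − a·ω_rod·sinφ = -7.9704 m/s;  V_Py = rω cosθ + a·ω_rod·cosφ = +1.5641 m/s.
|V_P| = √(V_Px² + V_Py²) = 8.1225 m/s.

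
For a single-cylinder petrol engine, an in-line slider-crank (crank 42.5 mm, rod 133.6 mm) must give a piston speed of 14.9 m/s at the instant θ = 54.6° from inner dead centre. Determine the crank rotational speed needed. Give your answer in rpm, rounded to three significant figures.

For an in-line slider-crank, |v_piston| = rω|sinθ|·[1 + r cosθ/√(L² − r² sin²θ)].
With r = 0.0425 m, L = 0.1336 m, θ = 54.6°: the bracketed kinematic factor |dx/dθ| = 0.041253 m.
ω = v/|dx/dθ| = 14.9/0.041253 = 361.19 rad/s.
N = 60ω/(2π) = 3449.1 rpm.

3450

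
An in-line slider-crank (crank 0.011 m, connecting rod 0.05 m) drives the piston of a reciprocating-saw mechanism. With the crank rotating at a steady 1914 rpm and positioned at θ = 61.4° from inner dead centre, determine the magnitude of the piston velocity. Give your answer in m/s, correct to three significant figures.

2.14

ω = 2π·1914/60 = 200.4 rad/s
For an in-line slider-crank, x = r cosθ + √(L² − r² sin²θ), so v = −rω sinθ·[1 + r cosθ/√(L² − r² sin²θ)].
With r = 0.011 m, L = 0.05 m, θ = 61.4°: √(L² − r² sin²θ) = 0.049058 m.
v = −0.011·200.4·0.87798·[1 + 0.011·0.47869/0.049058] = -2.1435 m/s.
|v| = 2.1435 m/s.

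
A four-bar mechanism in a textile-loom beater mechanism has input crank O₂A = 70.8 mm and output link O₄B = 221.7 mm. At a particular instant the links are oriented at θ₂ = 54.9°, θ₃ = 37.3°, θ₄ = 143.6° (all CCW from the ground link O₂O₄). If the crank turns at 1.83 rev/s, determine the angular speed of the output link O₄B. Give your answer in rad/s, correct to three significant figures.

1.16

ω₂ = 11.5 rad/s (from 1.83 rev/s).
Differentiating the loop-closure r₂e^{iθ₂}+r₃e^{iθ₃}=r₁+r₄e^{iθ₄} gives r₂ω₂e^{iθ₂}+r₃ω₃e^{iθ₃}=r₄ω₄e^{iθ₄}.
Eliminating the other unknown: ω₄ = r₂ω₂ sin(θ₂−θ₃) / [r₄ sin(θ₄−θ₃)].
Numerator sine = +0.30237; denominator sine = +0.95981.
Result = 0.0708·11.5·(+0.30237) / (0.2217·(+0.95981)) = +1.1568 rad/s; magnitude 1.1568 rad/s.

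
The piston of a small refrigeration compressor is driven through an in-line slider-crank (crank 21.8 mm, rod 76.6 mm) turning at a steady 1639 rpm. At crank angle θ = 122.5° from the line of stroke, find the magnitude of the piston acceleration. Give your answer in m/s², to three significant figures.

ω = 2π·1639/60 = 171.6 rad/s
x(θ) = r cosθ + √(L² − r² sin²θ); with ω constant, a = ω²·d²x/dθ².
d²x/dθ² = −r cosθ − r²(cos2θ)/√u − r⁴ sin²2θ/(4u^{3/2}),  u = L² − r² sin²θ = 0.00552952 m².
Substituting r = 0.0218 m, L = 0.0766 m, θ = 122.5°: d²x/dθ² = +0.014301 m.
a = ω²·d²x/dθ² = (171.6)²·(+0.014301) = +421.3 m/s²;  |a| = 421.3 m/s².

421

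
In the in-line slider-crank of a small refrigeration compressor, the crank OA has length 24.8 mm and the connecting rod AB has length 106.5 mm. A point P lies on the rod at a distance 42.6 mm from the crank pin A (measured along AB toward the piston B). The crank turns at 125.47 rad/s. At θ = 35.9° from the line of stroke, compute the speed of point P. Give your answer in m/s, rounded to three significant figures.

2.48

ω = 125.5 rad/s.  Crank-pin speed |V_A| = rω = 3.1117 m/s, perpendicular to OA.
Rod angle: sinφ = −(r/L) sinθ ⇒ φ = -7.848°; ω_rod = −rω cosθ/√(L²−r²sin²θ) = -23.891 rad/s.
V_P = V_A + ω_rod × AP, with AP = 0.0426 m along the rod.
Components: V_Px = −rω sinθ − a·ω_rod·sinφ = -1.9636 m/s;  V_Py = rω cosθ + a·ω_rod·cosφ = +1.5123 m/s.
|V_P| = √(V_Px² + V_Py²) = 2.4785 m/s.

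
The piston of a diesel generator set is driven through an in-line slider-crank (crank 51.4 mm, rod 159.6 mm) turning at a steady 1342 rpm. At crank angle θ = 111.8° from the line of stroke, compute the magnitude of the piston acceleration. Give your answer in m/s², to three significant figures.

620

ω = 2π·1342/60 = 140.5 rad/s
x(θ) = r cosθ + √(L² − r² sin²θ); with ω constant, a = ω²·d²x/dθ².
d²x/dθ² = −r cosθ − r²(cos2θ)/√u − r⁴ sin²2θ/(4u^{3/2}),  u = L² − r² sin²θ = 0.0231946 m².
Substituting r = 0.0514 m, L = 0.1596 m, θ = 111.8°: d²x/dθ² = +0.031416 m.
a = ω²·d²x/dθ² = (140.5)²·(+0.031416) = +620.46 m/s²;  |a| = 620.46 m/s².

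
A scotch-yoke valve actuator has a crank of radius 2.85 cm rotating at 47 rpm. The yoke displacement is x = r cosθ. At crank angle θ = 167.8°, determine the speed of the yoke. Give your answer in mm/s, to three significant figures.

29.6

ω = 4.922 rad/s (from 47 rpm).
x = r cosθ ⇒ ẋ = −rω sinθ.
|v| = rω|sinθ| = 0.0285·4.922·|sin 167.8°| = 0.029643 m/s = 29.643 mm/s.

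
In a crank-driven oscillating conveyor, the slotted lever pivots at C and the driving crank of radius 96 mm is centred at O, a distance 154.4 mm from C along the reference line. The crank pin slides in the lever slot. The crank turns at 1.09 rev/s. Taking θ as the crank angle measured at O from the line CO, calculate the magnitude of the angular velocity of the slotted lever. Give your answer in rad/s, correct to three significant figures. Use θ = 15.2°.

ω = 6.849 rad/s (from 1.09 rev/s).
Crank pin A relative to C: A = (d + r cosθ, r sinθ); lever angle φ = atan2(r sinθ, d + r cosθ).
Differentiating tanφ: φ̇ = rω(d cosθ + r)/(d² + r² + 2dr cosθ).
d² + r² + 2dr cosθ = |CA|² = 0.0616631 m²;  d cosθ + r = +0.245 m.
|ω_lever| = |0.096·6.849·+0.245| / 0.0616631 = 2.6123 rad/s.

2.61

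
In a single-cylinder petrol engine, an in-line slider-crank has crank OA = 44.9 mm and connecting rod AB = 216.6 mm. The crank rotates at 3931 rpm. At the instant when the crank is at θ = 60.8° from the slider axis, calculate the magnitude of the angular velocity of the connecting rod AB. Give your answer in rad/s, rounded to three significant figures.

42.3

ω = 411.7 rad/s (converted from 3931 rpm).
The rod makes angle φ with the slider axis where L sinφ = r sinθ; differentiating, L cosφ·φ̇ = r ω cosθ.
L cosφ = √(L² − r² sin²θ) = 0.21302 m.
|ω_rod| = r ω |cosθ| / √(L² − r² sin²θ) = 0.0449·411.7·0.48786/0.21302 = 42.33 rad/s.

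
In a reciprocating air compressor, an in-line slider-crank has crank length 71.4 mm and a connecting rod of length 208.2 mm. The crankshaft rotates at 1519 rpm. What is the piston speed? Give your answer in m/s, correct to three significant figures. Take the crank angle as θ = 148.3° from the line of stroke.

4.20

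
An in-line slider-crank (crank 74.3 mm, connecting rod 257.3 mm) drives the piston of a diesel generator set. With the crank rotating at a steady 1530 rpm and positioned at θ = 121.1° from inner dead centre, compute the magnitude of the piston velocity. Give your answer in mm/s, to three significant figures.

ω = 2π·1530/60 = 160.2 rad/s
For an in-line slider-crank, x = r cosθ + √(L² − r² sin²θ), so v = −rω sinθ·[1 + r cosθ/√(L² − r² sin²θ)].
With r = 0.0743 m, L = 0.2573 m, θ = 121.1°: √(L² − r² sin²θ) = 0.24931 m.
v = −0.0743·160.2·0.85627·[1 + 0.0743·-0.51653/0.24931] = -8.6242 m/s.
|v| = 8.6242 m/s = 8624.2 mm/s.

8620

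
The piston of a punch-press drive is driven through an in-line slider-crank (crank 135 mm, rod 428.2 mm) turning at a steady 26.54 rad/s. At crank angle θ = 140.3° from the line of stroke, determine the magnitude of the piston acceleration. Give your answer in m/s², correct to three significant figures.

ω = 26.54 rad/s
x(θ) = r cosθ + √(L² − r² sin²θ); with ω constant, a = ω²·d²x/dθ².
d²x/dθ² = −r cosθ − r²(cos2θ)/√u − r⁴ sin²2θ/(4u^{3/2}),  u = L² − r² sin²θ = 0.175919 m².
Substituting r = 0.135 m, L = 0.4282 m, θ = 140.3°: d²x/dθ² = +0.094789 m.
a = ω²·d²x/dθ² = (26.54)²·(+0.094789) = +66.766 m/s²;  |a| = 66.766 m/s².

66.8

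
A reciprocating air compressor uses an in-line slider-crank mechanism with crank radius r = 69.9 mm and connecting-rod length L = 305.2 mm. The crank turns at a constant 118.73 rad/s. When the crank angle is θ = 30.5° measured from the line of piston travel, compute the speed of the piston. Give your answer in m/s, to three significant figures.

ω = 118.7 rad/s
For an in-line slider-crank, x = r cosθ + √(L² − r² sin²θ), so v = −rω sinθ·[1 + r cosθ/√(L² − r² sin²θ)].
With r = 0.0699 m, L = 0.3052 m, θ = 30.5°: √(L² − r² sin²θ) = 0.30313 m.
v = −0.0699·118.7·0.50754·[1 + 0.0699·0.86163/0.30313] = -5.0491 m/s.
|v| = 5.0491 m/s.

5.05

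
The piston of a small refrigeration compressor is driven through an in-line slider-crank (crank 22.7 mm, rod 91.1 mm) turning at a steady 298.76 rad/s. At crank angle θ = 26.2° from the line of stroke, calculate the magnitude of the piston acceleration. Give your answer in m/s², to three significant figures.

ω = 298.8 rad/s
x(θ) = r cosθ + √(L² − r² sin²θ); with ω constant, a = ω²·d²x/dθ².
d²x/dθ² = −r cosθ − r²(cos2θ)/√u − r⁴ sin²2θ/(4u^{3/2}),  u = L² − r² sin²θ = 0.00819877 m².
Substituting r = 0.0227 m, L = 0.0911 m, θ = 26.2°: d²x/dθ² = -0.023896 m.
a = ω²·d²x/dθ² = (298.8)²·(-0.023896) = -2132.9 m/s²;  |a| = 2132.9 m/s².

2130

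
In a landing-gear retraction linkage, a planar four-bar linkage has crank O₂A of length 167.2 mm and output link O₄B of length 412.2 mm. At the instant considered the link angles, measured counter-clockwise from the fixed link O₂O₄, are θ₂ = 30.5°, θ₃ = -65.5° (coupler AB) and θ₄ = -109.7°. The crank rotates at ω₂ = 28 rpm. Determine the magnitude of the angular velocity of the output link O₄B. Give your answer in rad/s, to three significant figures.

1.70

ω₂ = 2.932 rad/s (from 28 rpm).
Differentiating the loop-closure r₂e^{iθ₂}+r₃e^{iθ₃}=r₁+r₄e^{iθ₄} gives r₂ω₂e^{iθ₂}+r₃ω₃e^{iθ₃}=r₄ω₄e^{iθ₄}.
Eliminating the other unknown: ω₄ = r₂ω₂ sin(θ₂−θ₃) / [r₄ sin(θ₄−θ₃)].
Numerator sine = +0.99452; denominator sine = -0.69717.
Result = 0.1672·2.932·(+0.99452) / (0.4122·(-0.69717)) = -1.6967 rad/s; magnitude 1.6967 rad/s.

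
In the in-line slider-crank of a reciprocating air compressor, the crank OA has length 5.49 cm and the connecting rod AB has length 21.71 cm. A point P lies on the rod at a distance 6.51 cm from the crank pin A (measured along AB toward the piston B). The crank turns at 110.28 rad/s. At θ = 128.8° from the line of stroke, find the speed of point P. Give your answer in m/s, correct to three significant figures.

5.22

ω = 110.3 rad/s.  Crank-pin speed |V_A| = rω = 6.0544 m/s, perpendicular to OA.
Rod angle: sinφ = −(r/L) sinθ ⇒ φ = -11.366°; ω_rod = −rω cosθ/√(L²−r²sin²θ) = +17.824 rad/s.
V_P = V_A + ω_rod × AP, with AP = 0.0651 m along the rod.
Components: V_Px = −rω sinθ − a·ω_rod·sinφ = -4.4897 m/s;  V_Py = rω cosθ + a·ω_rod·cosφ = -2.6561 m/s.
|V_P| = √(V_Px² + V_Py²) = 5.2166 m/s.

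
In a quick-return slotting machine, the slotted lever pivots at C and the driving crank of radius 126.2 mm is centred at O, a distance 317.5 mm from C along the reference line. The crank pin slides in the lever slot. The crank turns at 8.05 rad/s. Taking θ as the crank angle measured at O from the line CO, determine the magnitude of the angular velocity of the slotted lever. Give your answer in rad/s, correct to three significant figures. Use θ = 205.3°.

3.69

ω = 8.05 rad/s
Crank pin A relative to C: A = (d + r cosθ, r sinθ); lever angle φ = atan2(r sinθ, d + r cosθ).
Differentiating tanφ: φ̇ = rω(d cosθ + r)/(d² + r² + 2dr cosθ).
d² + r² + 2dr cosθ = |CA|² = 0.0442822 m²;  d cosθ + r = -0.16085 m.
|ω_lever| = |0.1262·8.05·-0.16085| / 0.0442822 = 3.6901 rad/s.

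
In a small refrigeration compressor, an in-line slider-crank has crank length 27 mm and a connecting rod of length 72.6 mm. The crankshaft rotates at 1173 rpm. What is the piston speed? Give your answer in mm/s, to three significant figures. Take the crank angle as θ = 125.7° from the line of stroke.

2080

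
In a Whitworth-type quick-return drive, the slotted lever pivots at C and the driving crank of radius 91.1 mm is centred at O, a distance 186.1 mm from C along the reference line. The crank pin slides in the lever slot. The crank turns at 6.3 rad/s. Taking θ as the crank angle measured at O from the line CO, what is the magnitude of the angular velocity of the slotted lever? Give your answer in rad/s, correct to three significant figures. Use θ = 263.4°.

ω = 6.3 rad/s
Crank pin A relative to C: A = (d + r cosθ, r sinθ); lever angle φ = atan2(r sinθ, d + r cosθ).
Differentiating tanφ: φ̇ = rω(d cosθ + r)/(d² + r² + 2dr cosθ).
d² + r² + 2dr cosθ = |CA|² = 0.0390352 m²;  d cosθ + r = +0.06971 m.
|ω_lever| = |0.0911·6.3·+0.06971| / 0.0390352 = 1.0249 rad/s.

1.02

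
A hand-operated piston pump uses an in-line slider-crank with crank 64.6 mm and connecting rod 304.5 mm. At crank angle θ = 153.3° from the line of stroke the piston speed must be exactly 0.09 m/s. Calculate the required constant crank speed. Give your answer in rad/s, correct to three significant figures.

For an in-line slider-crank, |v_piston| = rω|sinθ|·[1 + r cosθ/√(L² − r² sin²θ)].
With r = 0.0646 m, L = 0.3045 m, θ = 153.3°: the bracketed kinematic factor |dx/dθ| = 0.0235 m.
ω = v/|dx/dθ| = 0.09/0.0235 = 3.8299 rad/s.

3.83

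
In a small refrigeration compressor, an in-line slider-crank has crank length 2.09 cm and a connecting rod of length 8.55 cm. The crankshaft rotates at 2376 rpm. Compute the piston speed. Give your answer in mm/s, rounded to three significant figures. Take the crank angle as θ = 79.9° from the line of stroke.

5350

ω = 2π·2376/60 = 248.8 rad/s
For an in-line slider-crank, x = r cosθ + √(L² − r² sin²θ), so v = −rω sinθ·[1 + r cosθ/√(L² − r² sin²θ)].
With r = 0.0209 m, L = 0.0855 m, θ = 79.9°: √(L² − r² sin²θ) = 0.082987 m.
v = −0.0209·248.8·0.98450·[1 + 0.0209·0.17537/0.082987] = -5.3457 m/s.
|v| = 5.3457 m/s = 5345.7 mm/s.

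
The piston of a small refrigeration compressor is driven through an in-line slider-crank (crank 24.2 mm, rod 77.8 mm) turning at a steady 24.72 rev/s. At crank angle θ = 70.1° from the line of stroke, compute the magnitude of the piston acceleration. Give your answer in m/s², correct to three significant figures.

ω = 2π·24.7 = 155.3 rad/s
x(θ) = r cosθ + √(L² − r² sin²θ); with ω constant, a = ω²·d²x/dθ².
d²x/dθ² = −r cosθ − r²(cos2θ)/√u − r⁴ sin²2θ/(4u^{3/2}),  u = L² − r² sin²θ = 0.00553505 m².
Substituting r = 0.0242 m, L = 0.0778 m, θ = 70.1°: d²x/dθ² = -0.0022748 m.
a = ω²·d²x/dθ² = (155.3)²·(-0.0022748) = -54.878 m/s²;  |a| = 54.878 m/s².

54.9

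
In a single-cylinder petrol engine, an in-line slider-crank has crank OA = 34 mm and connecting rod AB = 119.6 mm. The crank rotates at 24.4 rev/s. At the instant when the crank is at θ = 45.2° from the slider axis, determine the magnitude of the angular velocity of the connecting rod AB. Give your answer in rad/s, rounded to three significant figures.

31.4

ω = 153.3 rad/s (converted from 24.4 rev/s).
The rod makes angle φ with the slider axis where L sinφ = r sinθ; differentiating, L cosφ·φ̇ = r ω cosθ.
L cosφ = √(L² − r² sin²θ) = 0.11714 m.
|ω_rod| = r ω |cosθ| / √(L² − r² sin²θ) = 0.034·153.3·0.70463/0.11714 = 31.355 rad/s.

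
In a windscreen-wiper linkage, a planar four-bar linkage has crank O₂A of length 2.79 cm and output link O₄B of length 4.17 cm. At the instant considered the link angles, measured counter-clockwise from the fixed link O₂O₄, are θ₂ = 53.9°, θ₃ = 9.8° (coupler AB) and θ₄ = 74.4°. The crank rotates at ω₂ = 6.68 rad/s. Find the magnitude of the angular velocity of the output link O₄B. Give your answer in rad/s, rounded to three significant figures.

ω₂ = 6.68 rad/s
Differentiating the loop-closure r₂e^{iθ₂}+r₃e^{iθ₃}=r₁+r₄e^{iθ₄} gives r₂ω₂e^{iθ₂}+r₃ω₃e^{iθ₃}=r₄ω₄e^{iθ₄}.
Eliminating the other unknown: ω₄ = r₂ω₂ sin(θ₂−θ₃) / [r₄ sin(θ₄−θ₃)].
Numerator sine = +0.69591; denominator sine = +0.90334.
Result = 0.0279·6.68·(+0.69591) / (0.0417·(+0.90334)) = +3.4431 rad/s; magnitude 3.4431 rad/s.

3.44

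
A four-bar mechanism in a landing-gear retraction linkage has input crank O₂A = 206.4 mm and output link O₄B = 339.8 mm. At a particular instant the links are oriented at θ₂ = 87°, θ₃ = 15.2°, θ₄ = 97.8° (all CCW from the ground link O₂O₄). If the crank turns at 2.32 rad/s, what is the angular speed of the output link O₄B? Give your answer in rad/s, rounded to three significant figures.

ω₂ = 2.32 rad/s
Differentiating the loop-closure r₂e^{iθ₂}+r₃e^{iθ₃}=r₁+r₄e^{iθ₄} gives r₂ω₂e^{iθ₂}+r₃ω₃e^{iθ₃}=r₄ω₄e^{iθ₄}.
Eliminating the other unknown: ω₄ = r₂ω₂ sin(θ₂−θ₃) / [r₄ sin(θ₄−θ₃)].
Numerator sine = +0.94997; denominator sine = +0.99167.
Result = 0.2064·2.32·(+0.94997) / (0.3398·(+0.99167)) = +1.3499 rad/s; magnitude 1.3499 rad/s.

1.35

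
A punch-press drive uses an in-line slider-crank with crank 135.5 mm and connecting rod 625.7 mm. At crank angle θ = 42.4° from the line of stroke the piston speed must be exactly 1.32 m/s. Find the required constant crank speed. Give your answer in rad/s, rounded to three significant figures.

For an in-line slider-crank, |v_piston| = rω|sinθ|·[1 + r cosθ/√(L² − r² sin²θ)].
With r = 0.1355 m, L = 0.6257 m, θ = 42.4°: the bracketed kinematic factor |dx/dθ| = 0.10614 m.
ω = v/|dx/dθ| = 1.32/0.10614 = 12.437 rad/s.

12.4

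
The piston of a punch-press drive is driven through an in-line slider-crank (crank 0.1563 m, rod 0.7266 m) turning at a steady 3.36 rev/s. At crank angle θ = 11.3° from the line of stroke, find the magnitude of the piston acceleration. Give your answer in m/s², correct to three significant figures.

ω = 2π·3.36 = 21.11 rad/s
x(θ) = r cosθ + √(L² − r² sin²θ); with ω constant, a = ω²·d²x/dθ².
d²x/dθ² = −r cosθ − r²(cos2θ)/√u − r⁴ sin²2θ/(4u^{3/2}),  u = L² − r² sin²θ = 0.52701 m².
Substituting r = 0.1563 m, L = 0.7266 m, θ = 11.3°: d²x/dθ² = -0.1844 m.
a = ω²·d²x/dθ² = (21.11)²·(-0.1844) = -82.184 m/s²;  |a| = 82.184 m/s².

82.2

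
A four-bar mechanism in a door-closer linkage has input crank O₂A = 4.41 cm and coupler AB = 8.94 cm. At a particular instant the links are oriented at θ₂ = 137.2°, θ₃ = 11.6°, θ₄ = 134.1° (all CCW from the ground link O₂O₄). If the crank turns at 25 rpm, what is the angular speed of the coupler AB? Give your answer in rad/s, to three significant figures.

0.0828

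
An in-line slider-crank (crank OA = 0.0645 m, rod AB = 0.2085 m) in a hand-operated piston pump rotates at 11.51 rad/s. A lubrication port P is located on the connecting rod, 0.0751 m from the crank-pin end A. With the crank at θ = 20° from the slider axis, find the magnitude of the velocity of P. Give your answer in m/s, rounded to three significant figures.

ω = 11.51 rad/s.  Crank-pin speed |V_A| = rω = 0.7424 m/s, perpendicular to OA.
Rod angle: sinφ = −(r/L) sinθ ⇒ φ = -6.074°; ω_rod = −rω cosθ/√(L²−r²sin²θ) = -3.3648 rad/s.
V_P = V_A + ω_rod × AP, with AP = 0.0751 m along the rod.
Components: V_Px = −rω sinθ − a·ω_rod·sinφ = -0.28065 m/s;  V_Py = rω cosθ + a·ω_rod·cosφ = +0.44634 m/s.
|V_P| = √(V_Px² + V_Py²) = 0.52725 m/s.

0.527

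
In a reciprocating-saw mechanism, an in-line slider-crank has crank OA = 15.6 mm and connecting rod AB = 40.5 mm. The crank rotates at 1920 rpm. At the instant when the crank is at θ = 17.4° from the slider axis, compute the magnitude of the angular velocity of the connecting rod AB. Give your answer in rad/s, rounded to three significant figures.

74.4

ω = 201.1 rad/s (converted from 1920 rpm).
The rod makes angle φ with the slider axis where L sinφ = r sinθ; differentiating, L cosφ·φ̇ = r ω cosθ.
L cosφ = √(L² − r² sin²θ) = 0.04023 m.
|ω_rod| = r ω |cosθ| / √(L² − r² sin²θ) = 0.0156·201.1·0.95424/0.04023 = 74.397 rad/s.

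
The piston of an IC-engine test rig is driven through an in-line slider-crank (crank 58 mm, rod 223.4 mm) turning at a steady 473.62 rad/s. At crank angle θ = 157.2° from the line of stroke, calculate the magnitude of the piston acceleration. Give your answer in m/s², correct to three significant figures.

ω = 473.6 rad/s
x(θ) = r cosθ + √(L² − r² sin²θ); with ω constant, a = ω²·d²x/dθ².
d²x/dθ² = −r cosθ − r²(cos2θ)/√u − r⁴ sin²2θ/(4u^{3/2}),  u = L² − r² sin²θ = 0.0494024 m².
Substituting r = 0.058 m, L = 0.2234 m, θ = 157.2°: d²x/dθ² = +0.042747 m.
a = ω²·d²x/dθ² = (473.6)²·(+0.042747) = +9588.9 m/s²;  |a| = 9588.9 m/s².

9590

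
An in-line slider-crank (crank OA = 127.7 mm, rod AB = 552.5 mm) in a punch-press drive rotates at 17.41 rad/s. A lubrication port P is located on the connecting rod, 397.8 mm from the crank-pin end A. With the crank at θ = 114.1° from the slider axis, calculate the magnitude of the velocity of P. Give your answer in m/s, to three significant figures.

ω = 17.41 rad/s.  Crank-pin speed |V_A| = rω = 2.2233 m/s, perpendicular to OA.
Rod angle: sinφ = −(r/L) sinθ ⇒ φ = -12.180°; ω_rod = −rω cosθ/√(L²−r²sin²θ) = +1.681 rad/s.
V_P = V_A + ω_rod × AP, with AP = 0.3978 m along the rod.
Components: V_Px = −rω sinθ − a·ω_rod·sinφ = -1.8884 m/s;  V_Py = rω cosθ + a·ω_rod·cosφ = -0.25419 m/s.
|V_P| = √(V_Px² + V_Py²) = 1.9054 m/s.

1.91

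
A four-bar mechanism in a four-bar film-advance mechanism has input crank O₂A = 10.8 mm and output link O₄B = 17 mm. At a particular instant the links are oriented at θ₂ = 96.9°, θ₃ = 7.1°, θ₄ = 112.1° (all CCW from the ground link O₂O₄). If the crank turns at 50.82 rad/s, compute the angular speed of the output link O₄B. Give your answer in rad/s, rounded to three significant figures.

33.4

ω₂ = 50.82 rad/s
Differentiating the loop-closure r₂e^{iθ₂}+r₃e^{iθ₃}=r₁+r₄e^{iθ₄} gives r₂ω₂e^{iθ₂}+r₃ω₃e^{iθ₃}=r₄ω₄e^{iθ₄}.
Eliminating the other unknown: ω₄ = r₂ω₂ sin(θ₂−θ₃) / [r₄ sin(θ₄−θ₃)].
Numerator sine = +0.99999; denominator sine = +0.96593.
Result = 0.0108·50.82·(+0.99999) / (0.017·(+0.96593)) = +33.424 rad/s; magnitude 33.424 rad/s.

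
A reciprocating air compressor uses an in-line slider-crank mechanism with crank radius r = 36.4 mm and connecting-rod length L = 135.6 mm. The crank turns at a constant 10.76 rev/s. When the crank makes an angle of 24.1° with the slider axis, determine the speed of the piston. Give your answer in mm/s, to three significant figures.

1250

ω = 2π·10.8 = 67.61 rad/s
For an in-line slider-crank, x = r cosθ + √(L² − r² sin²θ), so v = −rω sinθ·[1 + r cosθ/√(L² − r² sin²θ)].
With r = 0.0364 m, L = 0.1356 m, θ = 24.1°: √(L² − r² sin²θ) = 0.13478 m.
v = −0.0364·67.61·0.40833·[1 + 0.0364·0.91283/0.13478] = -1.2526 m/s.
|v| = 1.2526 m/s = 1252.6 mm/s.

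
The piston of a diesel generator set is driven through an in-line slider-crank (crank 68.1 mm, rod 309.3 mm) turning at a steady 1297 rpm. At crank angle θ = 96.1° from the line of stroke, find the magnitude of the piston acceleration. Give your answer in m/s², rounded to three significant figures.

ω = 2π·1297/60 = 135.8 rad/s
x(θ) = r cosθ + √(L² − r² sin²θ); with ω constant, a = ω²·d²x/dθ².
d²x/dθ² = −r cosθ − r²(cos2θ)/√u − r⁴ sin²2θ/(4u^{3/2}),  u = L² − r² sin²θ = 0.0910812 m².
Substituting r = 0.0681 m, L = 0.3093 m, θ = 96.1°: d²x/dθ² = +0.022247 m.
a = ω²·d²x/dθ² = (135.8)²·(+0.022247) = +410.41 m/s²;  |a| = 410.41 m/s².

410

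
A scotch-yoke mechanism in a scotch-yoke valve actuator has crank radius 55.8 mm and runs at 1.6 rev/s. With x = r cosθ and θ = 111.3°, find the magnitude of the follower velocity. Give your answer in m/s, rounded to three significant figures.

0.523

ω = 10.05 rad/s (from 1.6 rev/s).
x = r cosθ ⇒ ẋ = −rω sinθ.
|v| = rω|sinθ| = 0.0558·10.05·|sin 111.3°| = 0.52264 m/s.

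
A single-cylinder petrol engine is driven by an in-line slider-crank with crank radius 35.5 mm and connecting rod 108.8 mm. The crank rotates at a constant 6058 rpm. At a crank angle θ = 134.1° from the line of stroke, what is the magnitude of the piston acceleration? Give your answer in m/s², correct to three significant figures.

ω = 2π·6058/60 = 634.4 rad/s
x(θ) = r cosθ + √(L² − r² sin²θ); with ω constant, a = ω²·d²x/dθ².
d²x/dθ² = −r cosθ − r²(cos2θ)/√u − r⁴ sin²2θ/(4u^{3/2}),  u = L² − r² sin²θ = 0.0111875 m².
Substituting r = 0.0355 m, L = 0.1088 m, θ = 134.1°: d²x/dθ² = +0.024744 m.
a = ω²·d²x/dθ² = (634.4)²·(+0.024744) = +9958.3 m/s²;  |a| = 9958.3 m/s².

9960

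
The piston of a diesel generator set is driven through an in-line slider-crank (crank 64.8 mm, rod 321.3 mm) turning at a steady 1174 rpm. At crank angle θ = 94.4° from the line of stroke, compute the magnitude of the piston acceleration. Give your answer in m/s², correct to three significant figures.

274

ω = 2π·1174/60 = 122.9 rad/s
x(θ) = r cosθ + √(L² − r² sin²θ); with ω constant, a = ω²·d²x/dθ².
d²x/dθ² = −r cosθ − r²(cos2θ)/√u − r⁴ sin²2θ/(4u^{3/2}),  u = L² − r² sin²θ = 0.0990594 m².
Substituting r = 0.0648 m, L = 0.3213 m, θ = 94.4°: d²x/dθ² = +0.018152 m.
a = ω²·d²x/dθ² = (122.9)²·(+0.018152) = +274.37 m/s²;  |a| = 274.37 m/s².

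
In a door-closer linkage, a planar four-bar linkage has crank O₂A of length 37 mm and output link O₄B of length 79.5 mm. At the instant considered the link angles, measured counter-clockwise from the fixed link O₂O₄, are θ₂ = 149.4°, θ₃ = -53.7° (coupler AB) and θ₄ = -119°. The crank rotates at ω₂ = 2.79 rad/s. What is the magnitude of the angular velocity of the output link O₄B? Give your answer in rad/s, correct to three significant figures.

0.561

ω₂ = 2.79 rad/s
Differentiating the loop-closure r₂e^{iθ₂}+r₃e^{iθ₃}=r₁+r₄e^{iθ₄} gives r₂ω₂e^{iθ₂}+r₃ω₃e^{iθ₃}=r₄ω₄e^{iθ₄}.
Eliminating the other unknown: ω₄ = r₂ω₂ sin(θ₂−θ₃) / [r₄ sin(θ₄−θ₃)].
Numerator sine = -0.39234; denominator sine = -0.90851.
Result = 0.037·2.79·(-0.39234) / (0.0795·(-0.90851)) = +0.56075 rad/s; magnitude 0.56075 rad/s.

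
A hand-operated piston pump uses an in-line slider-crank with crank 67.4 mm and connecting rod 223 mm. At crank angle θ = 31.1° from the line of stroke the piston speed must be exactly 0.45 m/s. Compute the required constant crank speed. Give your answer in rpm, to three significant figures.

97.8

For an in-line slider-crank, |v_piston| = rω|sinθ|·[1 + r cosθ/√(L² − r² sin²θ)].
With r = 0.0674 m, L = 0.223 m, θ = 31.1°: the bracketed kinematic factor |dx/dθ| = 0.043936 m.
ω = v/|dx/dθ| = 0.45/0.043936 = 10.242 rad/s.
N = 60ω/(2π) = 97.805 rpm.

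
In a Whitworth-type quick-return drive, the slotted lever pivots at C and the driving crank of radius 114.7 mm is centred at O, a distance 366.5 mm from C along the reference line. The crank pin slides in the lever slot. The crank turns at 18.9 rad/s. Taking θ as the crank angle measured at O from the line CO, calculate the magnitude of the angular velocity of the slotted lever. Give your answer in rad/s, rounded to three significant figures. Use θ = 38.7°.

ω = 18.9 rad/s
Crank pin A relative to C: A = (d + r cosθ, r sinθ); lever angle φ = atan2(r sinθ, d + r cosθ).
Differentiating tanφ: φ̇ = rω(d cosθ + r)/(d² + r² + 2dr cosθ).
d² + r² + 2dr cosθ = |CA|² = 0.213093 m²;  d cosθ + r = +0.40073 m.
|ω_lever| = |0.1147·18.9·+0.40073| / 0.213093 = 4.0767 rad/s.

4.08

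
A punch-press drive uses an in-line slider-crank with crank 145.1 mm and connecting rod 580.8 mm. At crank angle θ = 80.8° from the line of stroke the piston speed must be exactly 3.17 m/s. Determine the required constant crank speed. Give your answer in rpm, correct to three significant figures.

203

For an in-line slider-crank, |v_piston| = rω|sinθ|·[1 + r cosθ/√(L² − r² sin²θ)].
With r = 0.1451 m, L = 0.5808 m, θ = 80.8°: the bracketed kinematic factor |dx/dθ| = 0.14914 m.
ω = v/|dx/dθ| = 3.17/0.14914 = 21.256 rad/s.
N = 60ω/(2π) = 202.98 rpm.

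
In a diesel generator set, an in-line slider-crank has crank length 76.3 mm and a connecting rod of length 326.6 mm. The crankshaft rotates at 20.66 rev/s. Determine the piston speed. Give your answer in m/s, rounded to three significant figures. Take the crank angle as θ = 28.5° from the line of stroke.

5.70

ω = 2π·20.7 = 129.8 rad/s
For an in-line slider-crank, x = r cosθ + √(L² − r² sin²θ), so v = −rω sinθ·[1 + r cosθ/√(L² − r² sin²θ)].
With r = 0.0763 m, L = 0.3266 m, θ = 28.5°: √(L² − r² sin²θ) = 0.32456 m.
v = −0.0763·129.8·0.47716·[1 + 0.0763·0.87882/0.32456] = -5.7024 m/s.
|v| = 5.7024 m/s.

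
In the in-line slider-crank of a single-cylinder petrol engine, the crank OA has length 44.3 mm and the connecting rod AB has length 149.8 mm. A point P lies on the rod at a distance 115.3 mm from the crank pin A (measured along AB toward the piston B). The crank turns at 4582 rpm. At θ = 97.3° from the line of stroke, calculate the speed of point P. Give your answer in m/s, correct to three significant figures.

ω = 479.8 rad/s.  Crank-pin speed |V_A| = rω = 21.256 m/s, perpendicular to OA.
Rod angle: sinφ = −(r/L) sinθ ⇒ φ = -17.057°; ω_rod = −rω cosθ/√(L²−r²sin²θ) = +18.86 rad/s.
V_P = V_A + ω_rod × AP, with AP = 0.1153 m along the rod.
Components: V_Px = −rω sinθ − a·ω_rod·sinφ = -20.446 m/s;  V_Py = rω cosθ + a·ω_rod·cosφ = -0.62204 m/s.
|V_P| = √(V_Px² + V_Py²) = 20.456 m/s.

20.5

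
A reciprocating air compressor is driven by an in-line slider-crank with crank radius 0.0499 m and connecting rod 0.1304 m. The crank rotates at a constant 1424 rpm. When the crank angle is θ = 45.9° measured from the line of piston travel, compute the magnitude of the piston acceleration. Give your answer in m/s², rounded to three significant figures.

ω = 2π·1424/60 = 149.1 rad/s
x(θ) = r cosθ + √(L² − r² sin²θ); with ω constant, a = ω²·d²x/dθ².
d²x/dθ² = −r cosθ − r²(cos2θ)/√u − r⁴ sin²2θ/(4u^{3/2}),  u = L² − r² sin²θ = 0.01572 m².
Substituting r = 0.0499 m, L = 0.1304 m, θ = 45.9°: d²x/dθ² = -0.034888 m.
a = ω²·d²x/dθ² = (149.1)²·(-0.034888) = -775.8 m/s²;  |a| = 775.8 m/s².

776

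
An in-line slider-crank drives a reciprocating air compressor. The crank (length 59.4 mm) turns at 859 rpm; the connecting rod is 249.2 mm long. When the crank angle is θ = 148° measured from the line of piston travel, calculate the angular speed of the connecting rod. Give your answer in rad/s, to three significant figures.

18.3

ω = 89.95 rad/s (converted from 859 rpm).
The rod makes angle φ with the slider axis where L sinφ = r sinθ; differentiating, L cosφ·φ̇ = r ω cosθ.
L cosφ = √(L² − r² sin²θ) = 0.2472 m.
|ω_rod| = r ω |cosθ| / √(L² − r² sin²θ) = 0.0594·89.95·0.84805/0.2472 = 18.33 rad/s.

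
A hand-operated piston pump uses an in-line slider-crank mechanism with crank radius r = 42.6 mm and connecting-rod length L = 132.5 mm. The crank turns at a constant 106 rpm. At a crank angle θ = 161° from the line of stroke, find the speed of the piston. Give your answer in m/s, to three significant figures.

0.107

ω = 2π·106/60 = 11.1 rad/s
For an in-line slider-crank, x = r cosθ + √(L² − r² sin²θ), so v = −rω sinθ·[1 + r cosθ/√(L² − r² sin²θ)].
With r = 0.0426 m, L = 0.1325 m, θ = 161°: √(L² − r² sin²θ) = 0.13177 m.
v = −0.0426·11.1·0.32557·[1 + 0.0426·-0.94552/0.13177] = -0.10689 m/s.
|v| = 0.10689 m/s.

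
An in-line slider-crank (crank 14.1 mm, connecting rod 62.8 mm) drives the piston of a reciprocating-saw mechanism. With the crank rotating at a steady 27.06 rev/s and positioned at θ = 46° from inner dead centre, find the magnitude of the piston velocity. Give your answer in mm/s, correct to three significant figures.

2000

ω = 2π·27.1 = 170 rad/s
For an in-line slider-crank, x = r cosθ + √(L² − r² sin²θ), so v = −rω sinθ·[1 + r cosθ/√(L² − r² sin²θ)].
With r = 0.0141 m, L = 0.0628 m, θ = 46°: √(L² − r² sin²θ) = 0.061976 m.
v = −0.0141·170·0.71934·[1 + 0.0141·0.69466/0.061976] = -1.997 m/s.
|v| = 1.997 m/s = 1997 mm/s.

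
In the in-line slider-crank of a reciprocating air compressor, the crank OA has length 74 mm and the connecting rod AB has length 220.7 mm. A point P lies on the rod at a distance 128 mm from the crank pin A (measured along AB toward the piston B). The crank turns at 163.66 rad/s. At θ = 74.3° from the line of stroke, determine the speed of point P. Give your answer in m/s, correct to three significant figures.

12.4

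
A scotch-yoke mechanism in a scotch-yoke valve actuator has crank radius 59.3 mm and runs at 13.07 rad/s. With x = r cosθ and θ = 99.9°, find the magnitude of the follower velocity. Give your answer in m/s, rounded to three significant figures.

0.764

ω = 13.07 rad/s
x = r cosθ ⇒ ẋ = −rω sinθ.
|v| = rω|sinθ| = 0.0593·13.07·|sin 99.9°| = 0.76351 m/s.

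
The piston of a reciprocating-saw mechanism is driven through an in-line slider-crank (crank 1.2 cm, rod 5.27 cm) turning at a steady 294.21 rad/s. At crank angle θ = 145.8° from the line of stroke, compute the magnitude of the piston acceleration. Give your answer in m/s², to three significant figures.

769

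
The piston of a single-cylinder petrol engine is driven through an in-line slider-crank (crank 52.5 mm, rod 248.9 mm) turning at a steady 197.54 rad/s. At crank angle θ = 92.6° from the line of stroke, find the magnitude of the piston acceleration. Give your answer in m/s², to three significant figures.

ω = 197.5 rad/s
x(θ) = r cosθ + √(L² − r² sin²θ); with ω constant, a = ω²·d²x/dθ².
d²x/dθ² = −r cosθ − r²(cos2θ)/√u − r⁴ sin²2θ/(4u^{3/2}),  u = L² − r² sin²θ = 0.0592006 m².
Substituting r = 0.0525 m, L = 0.2489 m, θ = 92.6°: d²x/dθ² = +0.013662 m.
a = ω²·d²x/dθ² = (197.5)²·(+0.013662) = +533.12 m/s²;  |a| = 533.12 m/s².

533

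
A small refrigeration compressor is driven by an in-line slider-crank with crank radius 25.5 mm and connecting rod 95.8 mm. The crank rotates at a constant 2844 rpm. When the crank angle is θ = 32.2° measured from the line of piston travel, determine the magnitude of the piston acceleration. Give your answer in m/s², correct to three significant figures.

2190

ω = 2π·2844/60 = 297.8 rad/s
x(θ) = r cosθ + √(L² − r² sin²θ); with ω constant, a = ω²·d²x/dθ².
d²x/dθ² = −r cosθ − r²(cos2θ)/√u − r⁴ sin²2θ/(4u^{3/2}),  u = L² − r² sin²θ = 0.008993 m².
Substituting r = 0.0255 m, L = 0.0958 m, θ = 32.2°: d²x/dθ² = -0.024642 m.
a = ω²·d²x/dθ² = (297.8)²·(-0.024642) = -2185.7 m/s²;  |a| = 2185.7 m/s².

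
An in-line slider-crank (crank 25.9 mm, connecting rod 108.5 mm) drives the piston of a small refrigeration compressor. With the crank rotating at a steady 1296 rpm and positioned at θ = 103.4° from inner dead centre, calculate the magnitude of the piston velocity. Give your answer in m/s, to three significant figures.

3.22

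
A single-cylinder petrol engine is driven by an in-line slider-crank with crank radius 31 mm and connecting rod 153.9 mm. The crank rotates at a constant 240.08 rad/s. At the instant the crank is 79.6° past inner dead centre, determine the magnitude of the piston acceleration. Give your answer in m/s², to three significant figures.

20.2

ω = 240.1 rad/s
x(θ) = r cosθ + √(L² − r² sin²θ); with ω constant, a = ω²·d²x/dθ².
d²x/dθ² = −r cosθ − r²(cos2θ)/√u − r⁴ sin²2θ/(4u^{3/2}),  u = L² − r² sin²θ = 0.0227555 m².
Substituting r = 0.031 m, L = 0.1539 m, θ = 79.6°: d²x/dθ² = +0.00035082 m.
a = ω²·d²x/dθ² = (240.1)²·(+0.00035082) = +20.221 m/s²;  |a| = 20.221 m/s².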